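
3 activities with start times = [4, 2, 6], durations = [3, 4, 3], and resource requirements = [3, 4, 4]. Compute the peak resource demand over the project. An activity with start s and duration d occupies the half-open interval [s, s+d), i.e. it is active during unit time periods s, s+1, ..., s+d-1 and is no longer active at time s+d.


Each activity i is active on [start_i, start_i + duration_i).
Compute total resource usage per time slot:
  t=0: active resources = [], total = 0
  t=1: active resources = [], total = 0
  t=2: active resources = [4], total = 4
  t=3: active resources = [4], total = 4
  t=4: active resources = [3, 4], total = 7
  t=5: active resources = [3, 4], total = 7
  t=6: active resources = [3, 4], total = 7
  t=7: active resources = [4], total = 4
  t=8: active resources = [4], total = 4
Peak resource demand = 7

7


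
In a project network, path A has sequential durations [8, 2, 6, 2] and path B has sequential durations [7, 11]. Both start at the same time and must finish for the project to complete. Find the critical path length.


Path A total = 8 + 2 + 6 + 2 = 18
Path B total = 7 + 11 = 18
Critical path = longest path = max(18, 18) = 18

18


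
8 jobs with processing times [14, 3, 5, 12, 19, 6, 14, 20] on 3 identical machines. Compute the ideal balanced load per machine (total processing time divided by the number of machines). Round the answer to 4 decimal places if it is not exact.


Total processing time = 14 + 3 + 5 + 12 + 19 + 6 + 14 + 20 = 93
Number of machines = 3
Ideal balanced load = 93 / 3 = 31.0

31.0


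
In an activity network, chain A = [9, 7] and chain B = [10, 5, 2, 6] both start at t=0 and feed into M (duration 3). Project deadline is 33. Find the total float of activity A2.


Forward pass: ES(A2) = sum of predecessors on chain A = 9
EF = ES + duration = 9 + 7 = 16
Backward pass: LF(M) = deadline = 33; LS(M) = 33 - 3 = 30
LF(A2) = LS(M) - sum(successors on chain A) = 30 - 0 = 30
LS = LF - duration = 30 - 7 = 23
Total float = LS - ES = 23 - 9 = 14

14


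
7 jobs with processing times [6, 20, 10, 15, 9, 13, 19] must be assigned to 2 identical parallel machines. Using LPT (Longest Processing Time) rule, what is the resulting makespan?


Sort jobs in decreasing order (LPT): [20, 19, 15, 13, 10, 9, 6]
Assign each job to the least loaded machine:
  Machine 1: jobs [20, 13, 10, 6], load = 49
  Machine 2: jobs [19, 15, 9], load = 43
Makespan = max load = 49

49


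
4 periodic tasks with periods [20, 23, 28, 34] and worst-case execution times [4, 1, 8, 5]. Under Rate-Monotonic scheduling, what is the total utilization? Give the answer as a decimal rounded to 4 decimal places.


Compute individual utilizations (exact fractions):
  Task 1: C/T = 4/20 = 1/5 (approx. 0.2)
  Task 2: C/T = 1/23 (approx. 0.0435)
  Task 3: C/T = 8/28 = 2/7 (approx. 0.2857)
  Task 4: C/T = 5/34 (approx. 0.1471)
Total utilization U = 1/5 + 1/23 + 2/7 + 5/34 = 18509/27370
Rounded to 4 decimal places: U = 0.6763
RM (Liu & Layland) bound for 4 tasks = 0.756828; compare with U = 18509/27370 (approx. 0.676251)
U <= bound, so schedulable by RM sufficient condition.

0.6763


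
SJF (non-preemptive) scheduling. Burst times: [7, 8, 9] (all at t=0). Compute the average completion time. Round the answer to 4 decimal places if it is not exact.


SJF order (ascending): [7, 8, 9]
Completion times:
  Job 1: burst=7, C=7
  Job 2: burst=8, C=15
  Job 3: burst=9, C=24
Average completion = 46/3 = 15.3333

15.3333


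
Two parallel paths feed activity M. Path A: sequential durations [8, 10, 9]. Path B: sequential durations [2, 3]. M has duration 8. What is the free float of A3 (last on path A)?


ES(A3) = sum of predecessors on chain A = 18
EF(A3) = ES + duration = 18 + 9 = 27
Successor of A3 is M. ES(M) = max(sum(A), sum(B)) = max(27, 5) = 27
Free float = ES(successor) - EF(current) = 27 - 27 = 0

0


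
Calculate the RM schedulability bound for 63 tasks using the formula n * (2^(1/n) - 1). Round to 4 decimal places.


Compute 2^(1/63) = 1.0110630845
Subtract 1: 1.0110630845 - 1 = 0.0110630845
Multiply by n: 63 * 0.0110630845 = 0.6969743235
Round to 4 dp: 0.6970

0.6970


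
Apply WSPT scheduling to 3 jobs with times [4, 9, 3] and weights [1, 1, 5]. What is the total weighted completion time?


Compute p/w ratios and sort ascending (WSPT): [(3, 5), (4, 1), (9, 1)]
Compute weighted completion times:
  Job (p=3,w=5): C=3, w*C=5*3=15
  Job (p=4,w=1): C=7, w*C=1*7=7
  Job (p=9,w=1): C=16, w*C=1*16=16
Total weighted completion time = 38

38


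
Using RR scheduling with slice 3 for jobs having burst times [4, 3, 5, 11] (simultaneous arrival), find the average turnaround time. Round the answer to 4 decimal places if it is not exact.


Time quantum = 3
Execution trace:
  J1 runs 3 units, time = 3
  J2 runs 3 units, time = 6
  J3 runs 3 units, time = 9
  J4 runs 3 units, time = 12
  J1 runs 1 units, time = 13
  J3 runs 2 units, time = 15
  J4 runs 3 units, time = 18
  J4 runs 3 units, time = 21
  J4 runs 2 units, time = 23
Finish times: [13, 6, 15, 23]
Average turnaround = 57/4 = 14.25

14.25


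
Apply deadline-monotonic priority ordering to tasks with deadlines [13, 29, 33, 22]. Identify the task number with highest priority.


Sort tasks by relative deadline (ascending):
  Task 1: deadline = 13
  Task 4: deadline = 22
  Task 2: deadline = 29
  Task 3: deadline = 33
Priority order (highest first): [1, 4, 2, 3]
Highest priority task = 1

1


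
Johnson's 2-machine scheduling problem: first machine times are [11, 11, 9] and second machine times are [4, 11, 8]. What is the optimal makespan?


Apply Johnson's rule:
  Group 1 (a <= b): [(2, 11, 11)]
  Group 2 (a > b): [(3, 9, 8), (1, 11, 4)]
Optimal job order: [2, 3, 1]
Schedule:
  Job 2: M1 done at 11, M2 done at 22
  Job 3: M1 done at 20, M2 done at 30
  Job 1: M1 done at 31, M2 done at 35
Makespan = 35

35


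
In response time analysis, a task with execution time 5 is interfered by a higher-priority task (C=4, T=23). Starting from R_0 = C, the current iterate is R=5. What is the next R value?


R_next = C + ceil(R_prev / T_hp) * C_hp
ceil(5 / 23) = ceil(0.2174) = 1
Interference = 1 * 4 = 4
R_next = 5 + 4 = 9

9


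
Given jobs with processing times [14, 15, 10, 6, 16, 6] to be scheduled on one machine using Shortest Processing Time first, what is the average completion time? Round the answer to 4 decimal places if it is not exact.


Sort jobs by processing time (SPT order): [6, 6, 10, 14, 15, 16]
Compute completion times sequentially:
  Job 1: processing = 6, completes at 6
  Job 2: processing = 6, completes at 12
  Job 3: processing = 10, completes at 22
  Job 4: processing = 14, completes at 36
  Job 5: processing = 15, completes at 51
  Job 6: processing = 16, completes at 67
Sum of completion times = 194
Average completion time = 194/6 = 32.3333

32.3333


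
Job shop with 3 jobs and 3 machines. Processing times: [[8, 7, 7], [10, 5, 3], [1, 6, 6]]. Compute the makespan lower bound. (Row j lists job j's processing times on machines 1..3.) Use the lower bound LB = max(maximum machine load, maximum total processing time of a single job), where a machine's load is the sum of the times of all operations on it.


Machine loads:
  Machine 1: 8 + 10 + 1 = 19
  Machine 2: 7 + 5 + 6 = 18
  Machine 3: 7 + 3 + 6 = 16
Max machine load = 19
Job totals:
  Job 1: 22
  Job 2: 18
  Job 3: 13
Max job total = 22
Lower bound = max(19, 22) = 22

22


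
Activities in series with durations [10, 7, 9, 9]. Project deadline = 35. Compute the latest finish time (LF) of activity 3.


LF(activity 3) = deadline - sum of successor durations
Successors: activities 4 through 4 with durations [9]
Sum of successor durations = 9
LF = 35 - 9 = 26

26


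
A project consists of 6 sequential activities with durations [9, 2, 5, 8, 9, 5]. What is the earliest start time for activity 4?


Activity 4 starts after activities 1 through 3 complete.
Predecessor durations: [9, 2, 5]
ES = 9 + 2 + 5 = 16

16


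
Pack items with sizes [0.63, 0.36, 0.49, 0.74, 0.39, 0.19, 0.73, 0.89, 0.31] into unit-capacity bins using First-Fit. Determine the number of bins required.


Place items sequentially using First-Fit:
  Item 0.63 -> new Bin 1
  Item 0.36 -> Bin 1 (now 0.99)
  Item 0.49 -> new Bin 2
  Item 0.74 -> new Bin 3
  Item 0.39 -> Bin 2 (now 0.88)
  Item 0.19 -> Bin 3 (now 0.93)
  Item 0.73 -> new Bin 4
  Item 0.89 -> new Bin 5
  Item 0.31 -> new Bin 6
Total bins used = 6

6


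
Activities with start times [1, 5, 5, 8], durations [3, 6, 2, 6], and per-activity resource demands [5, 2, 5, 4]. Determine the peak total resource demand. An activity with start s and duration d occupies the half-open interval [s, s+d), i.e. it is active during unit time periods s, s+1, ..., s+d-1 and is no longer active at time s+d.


Each activity i is active on [start_i, start_i + duration_i).
Compute total resource usage per time slot:
  t=0: active resources = [], total = 0
  t=1: active resources = [5], total = 5
  t=2: active resources = [5], total = 5
  t=3: active resources = [5], total = 5
  t=4: active resources = [], total = 0
  t=5: active resources = [2, 5], total = 7
  t=6: active resources = [2, 5], total = 7
  t=7: active resources = [2], total = 2
  t=8: active resources = [2, 4], total = 6
  t=9: active resources = [2, 4], total = 6
  t=10: active resources = [2, 4], total = 6
  t=11: active resources = [4], total = 4
  t=12: active resources = [4], total = 4
  t=13: active resources = [4], total = 4
Peak resource demand = 7

7


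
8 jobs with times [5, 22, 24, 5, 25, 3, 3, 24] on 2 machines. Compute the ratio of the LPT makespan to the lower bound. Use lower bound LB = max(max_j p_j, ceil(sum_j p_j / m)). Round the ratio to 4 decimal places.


LPT order: [25, 24, 24, 22, 5, 5, 3, 3]
Machine loads after assignment: [55, 56]
LPT makespan = 56
Lower bound = max(max_job, ceil(total/2)) = max(25, 56) = 56
Ratio = 56 / 56 = 1.0

1.0


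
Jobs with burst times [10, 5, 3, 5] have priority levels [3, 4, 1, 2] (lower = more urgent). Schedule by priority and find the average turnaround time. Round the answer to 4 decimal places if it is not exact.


Sort by priority (ascending = highest first):
Order: [(1, 3), (2, 5), (3, 10), (4, 5)]
Completion times:
  Priority 1, burst=3, C=3
  Priority 2, burst=5, C=8
  Priority 3, burst=10, C=18
  Priority 4, burst=5, C=23
Average turnaround = 52/4 = 13.0

13.0


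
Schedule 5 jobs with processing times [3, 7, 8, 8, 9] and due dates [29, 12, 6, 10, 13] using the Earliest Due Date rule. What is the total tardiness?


Sort by due date (EDD order): [(8, 6), (8, 10), (7, 12), (9, 13), (3, 29)]
Compute completion times and tardiness:
  Job 1: p=8, d=6, C=8, tardiness=max(0,8-6)=2
  Job 2: p=8, d=10, C=16, tardiness=max(0,16-10)=6
  Job 3: p=7, d=12, C=23, tardiness=max(0,23-12)=11
  Job 4: p=9, d=13, C=32, tardiness=max(0,32-13)=19
  Job 5: p=3, d=29, C=35, tardiness=max(0,35-29)=6
Total tardiness = 44

44


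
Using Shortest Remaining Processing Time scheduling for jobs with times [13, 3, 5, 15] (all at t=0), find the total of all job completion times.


Since all jobs arrive at t=0, SRPT equals SPT ordering.
SPT order: [3, 5, 13, 15]
Completion times:
  Job 1: p=3, C=3
  Job 2: p=5, C=8
  Job 3: p=13, C=21
  Job 4: p=15, C=36
Total completion time = 3 + 8 + 21 + 36 = 68

68


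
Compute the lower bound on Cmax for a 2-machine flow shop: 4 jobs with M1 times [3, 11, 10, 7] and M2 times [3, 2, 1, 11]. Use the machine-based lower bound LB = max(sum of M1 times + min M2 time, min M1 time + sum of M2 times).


LB1 = sum(M1 times) + min(M2 times) = 31 + 1 = 32
LB2 = min(M1 times) + sum(M2 times) = 3 + 17 = 20
Lower bound = max(LB1, LB2) = max(32, 20) = 32

32


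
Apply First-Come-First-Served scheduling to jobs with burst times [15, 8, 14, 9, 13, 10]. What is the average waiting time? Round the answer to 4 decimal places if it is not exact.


FCFS order (as given): [15, 8, 14, 9, 13, 10]
Waiting times:
  Job 1: wait = 0
  Job 2: wait = 15
  Job 3: wait = 23
  Job 4: wait = 37
  Job 5: wait = 46
  Job 6: wait = 59
Sum of waiting times = 180
Average waiting time = 180/6 = 30.0

30.0


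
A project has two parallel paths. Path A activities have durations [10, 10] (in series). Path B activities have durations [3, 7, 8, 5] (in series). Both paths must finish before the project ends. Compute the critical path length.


Path A total = 10 + 10 = 20
Path B total = 3 + 7 + 8 + 5 = 23
Critical path = longest path = max(20, 23) = 23

23


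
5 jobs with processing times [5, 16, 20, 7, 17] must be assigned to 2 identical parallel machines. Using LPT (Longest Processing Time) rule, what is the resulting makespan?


Sort jobs in decreasing order (LPT): [20, 17, 16, 7, 5]
Assign each job to the least loaded machine:
  Machine 1: jobs [20, 7, 5], load = 32
  Machine 2: jobs [17, 16], load = 33
Makespan = max load = 33

33


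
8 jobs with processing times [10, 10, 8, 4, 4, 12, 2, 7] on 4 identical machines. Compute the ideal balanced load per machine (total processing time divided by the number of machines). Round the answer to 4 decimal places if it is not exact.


Total processing time = 10 + 10 + 8 + 4 + 4 + 12 + 2 + 7 = 57
Number of machines = 4
Ideal balanced load = 57 / 4 = 14.25

14.25


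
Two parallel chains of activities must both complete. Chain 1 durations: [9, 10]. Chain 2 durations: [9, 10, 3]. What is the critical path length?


Path A total = 9 + 10 = 19
Path B total = 9 + 10 + 3 = 22
Critical path = longest path = max(19, 22) = 22

22


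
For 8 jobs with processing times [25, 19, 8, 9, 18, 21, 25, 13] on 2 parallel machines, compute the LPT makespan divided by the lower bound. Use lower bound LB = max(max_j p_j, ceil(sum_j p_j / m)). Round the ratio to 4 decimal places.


LPT order: [25, 25, 21, 19, 18, 13, 9, 8]
Machine loads after assignment: [68, 70]
LPT makespan = 70
Lower bound = max(max_job, ceil(total/2)) = max(25, 69) = 69
Ratio = 70 / 69 = 1.0145

1.0145


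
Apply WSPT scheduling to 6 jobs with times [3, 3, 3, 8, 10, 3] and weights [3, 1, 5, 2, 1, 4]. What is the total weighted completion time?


Compute p/w ratios and sort ascending (WSPT): [(3, 5), (3, 4), (3, 3), (3, 1), (8, 2), (10, 1)]
Compute weighted completion times:
  Job (p=3,w=5): C=3, w*C=5*3=15
  Job (p=3,w=4): C=6, w*C=4*6=24
  Job (p=3,w=3): C=9, w*C=3*9=27
  Job (p=3,w=1): C=12, w*C=1*12=12
  Job (p=8,w=2): C=20, w*C=2*20=40
  Job (p=10,w=1): C=30, w*C=1*30=30
Total weighted completion time = 148

148


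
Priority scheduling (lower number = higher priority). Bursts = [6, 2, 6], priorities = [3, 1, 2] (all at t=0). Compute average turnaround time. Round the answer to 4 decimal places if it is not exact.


Sort by priority (ascending = highest first):
Order: [(1, 2), (2, 6), (3, 6)]
Completion times:
  Priority 1, burst=2, C=2
  Priority 2, burst=6, C=8
  Priority 3, burst=6, C=14
Average turnaround = 24/3 = 8.0

8.0


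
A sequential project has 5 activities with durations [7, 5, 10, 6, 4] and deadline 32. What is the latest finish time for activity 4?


LF(activity 4) = deadline - sum of successor durations
Successors: activities 5 through 5 with durations [4]
Sum of successor durations = 4
LF = 32 - 4 = 28

28


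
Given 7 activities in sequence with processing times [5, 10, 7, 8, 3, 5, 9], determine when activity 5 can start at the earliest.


Activity 5 starts after activities 1 through 4 complete.
Predecessor durations: [5, 10, 7, 8]
ES = 5 + 10 + 7 + 8 = 30

30


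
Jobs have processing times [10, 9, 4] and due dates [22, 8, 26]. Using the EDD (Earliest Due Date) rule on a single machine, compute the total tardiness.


Sort by due date (EDD order): [(9, 8), (10, 22), (4, 26)]
Compute completion times and tardiness:
  Job 1: p=9, d=8, C=9, tardiness=max(0,9-8)=1
  Job 2: p=10, d=22, C=19, tardiness=max(0,19-22)=0
  Job 3: p=4, d=26, C=23, tardiness=max(0,23-26)=0
Total tardiness = 1

1


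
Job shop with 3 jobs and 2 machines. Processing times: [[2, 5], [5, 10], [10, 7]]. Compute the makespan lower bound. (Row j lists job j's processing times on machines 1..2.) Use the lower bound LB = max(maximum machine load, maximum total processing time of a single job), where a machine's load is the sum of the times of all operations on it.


Machine loads:
  Machine 1: 2 + 5 + 10 = 17
  Machine 2: 5 + 10 + 7 = 22
Max machine load = 22
Job totals:
  Job 1: 7
  Job 2: 15
  Job 3: 17
Max job total = 17
Lower bound = max(22, 17) = 22

22


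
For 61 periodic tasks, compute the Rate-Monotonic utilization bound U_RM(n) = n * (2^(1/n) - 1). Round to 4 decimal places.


Compute 2^(1/61) = 1.0114278734
Subtract 1: 1.0114278734 - 1 = 0.0114278734
Multiply by n: 61 * 0.0114278734 = 0.6971002774
Round to 4 dp: 0.6971

0.6971


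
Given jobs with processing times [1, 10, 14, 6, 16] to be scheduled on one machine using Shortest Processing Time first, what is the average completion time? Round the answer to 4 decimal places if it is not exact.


Sort jobs by processing time (SPT order): [1, 6, 10, 14, 16]
Compute completion times sequentially:
  Job 1: processing = 1, completes at 1
  Job 2: processing = 6, completes at 7
  Job 3: processing = 10, completes at 17
  Job 4: processing = 14, completes at 31
  Job 5: processing = 16, completes at 47
Sum of completion times = 103
Average completion time = 103/5 = 20.6

20.6


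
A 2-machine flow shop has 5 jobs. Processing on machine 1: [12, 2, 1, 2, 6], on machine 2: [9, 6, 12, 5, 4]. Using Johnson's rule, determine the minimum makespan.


Apply Johnson's rule:
  Group 1 (a <= b): [(3, 1, 12), (2, 2, 6), (4, 2, 5)]
  Group 2 (a > b): [(1, 12, 9), (5, 6, 4)]
Optimal job order: [3, 2, 4, 1, 5]
Schedule:
  Job 3: M1 done at 1, M2 done at 13
  Job 2: M1 done at 3, M2 done at 19
  Job 4: M1 done at 5, M2 done at 24
  Job 1: M1 done at 17, M2 done at 33
  Job 5: M1 done at 23, M2 done at 37
Makespan = 37

37


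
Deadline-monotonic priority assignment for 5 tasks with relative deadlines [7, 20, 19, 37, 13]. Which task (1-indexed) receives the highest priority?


Sort tasks by relative deadline (ascending):
  Task 1: deadline = 7
  Task 5: deadline = 13
  Task 3: deadline = 19
  Task 2: deadline = 20
  Task 4: deadline = 37
Priority order (highest first): [1, 5, 3, 2, 4]
Highest priority task = 1

1


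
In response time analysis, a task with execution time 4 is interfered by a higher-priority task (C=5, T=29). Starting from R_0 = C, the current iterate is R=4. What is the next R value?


R_next = C + ceil(R_prev / T_hp) * C_hp
ceil(4 / 29) = ceil(0.1379) = 1
Interference = 1 * 5 = 5
R_next = 4 + 5 = 9

9


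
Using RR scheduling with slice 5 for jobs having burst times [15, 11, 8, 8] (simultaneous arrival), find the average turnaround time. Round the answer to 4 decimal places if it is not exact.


Time quantum = 5
Execution trace:
  J1 runs 5 units, time = 5
  J2 runs 5 units, time = 10
  J3 runs 5 units, time = 15
  J4 runs 5 units, time = 20
  J1 runs 5 units, time = 25
  J2 runs 5 units, time = 30
  J3 runs 3 units, time = 33
  J4 runs 3 units, time = 36
  J1 runs 5 units, time = 41
  J2 runs 1 units, time = 42
Finish times: [41, 42, 33, 36]
Average turnaround = 152/4 = 38.0

38.0


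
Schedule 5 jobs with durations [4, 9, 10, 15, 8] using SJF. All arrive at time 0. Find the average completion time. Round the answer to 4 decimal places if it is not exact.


SJF order (ascending): [4, 8, 9, 10, 15]
Completion times:
  Job 1: burst=4, C=4
  Job 2: burst=8, C=12
  Job 3: burst=9, C=21
  Job 4: burst=10, C=31
  Job 5: burst=15, C=46
Average completion = 114/5 = 22.8

22.8


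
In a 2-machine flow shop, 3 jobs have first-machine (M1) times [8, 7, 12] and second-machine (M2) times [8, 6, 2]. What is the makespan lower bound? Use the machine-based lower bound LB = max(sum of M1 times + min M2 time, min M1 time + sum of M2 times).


LB1 = sum(M1 times) + min(M2 times) = 27 + 2 = 29
LB2 = min(M1 times) + sum(M2 times) = 7 + 16 = 23
Lower bound = max(LB1, LB2) = max(29, 23) = 29

29


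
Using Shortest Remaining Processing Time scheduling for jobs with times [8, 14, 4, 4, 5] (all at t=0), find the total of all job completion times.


Since all jobs arrive at t=0, SRPT equals SPT ordering.
SPT order: [4, 4, 5, 8, 14]
Completion times:
  Job 1: p=4, C=4
  Job 2: p=4, C=8
  Job 3: p=5, C=13
  Job 4: p=8, C=21
  Job 5: p=14, C=35
Total completion time = 4 + 8 + 13 + 21 + 35 = 81

81


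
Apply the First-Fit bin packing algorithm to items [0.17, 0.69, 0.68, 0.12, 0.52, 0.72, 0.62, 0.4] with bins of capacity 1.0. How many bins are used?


Place items sequentially using First-Fit:
  Item 0.17 -> new Bin 1
  Item 0.69 -> Bin 1 (now 0.86)
  Item 0.68 -> new Bin 2
  Item 0.12 -> Bin 1 (now 0.98)
  Item 0.52 -> new Bin 3
  Item 0.72 -> new Bin 4
  Item 0.62 -> new Bin 5
  Item 0.4 -> Bin 3 (now 0.92)
Total bins used = 5

5


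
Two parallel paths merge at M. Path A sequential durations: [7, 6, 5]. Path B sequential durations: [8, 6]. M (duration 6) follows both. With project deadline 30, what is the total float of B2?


Forward pass: ES(B2) = sum of predecessors on chain B = 8
EF = ES + duration = 8 + 6 = 14
Backward pass: LF(M) = deadline = 30; LS(M) = 30 - 6 = 24
LF(B2) = LS(M) - sum(successors on chain B) = 24 - 0 = 24
LS = LF - duration = 24 - 6 = 18
Total float = LS - ES = 18 - 8 = 10

10


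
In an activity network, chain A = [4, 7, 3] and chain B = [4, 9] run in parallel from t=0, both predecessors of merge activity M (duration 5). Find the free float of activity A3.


ES(A3) = sum of predecessors on chain A = 11
EF(A3) = ES + duration = 11 + 3 = 14
Successor of A3 is M. ES(M) = max(sum(A), sum(B)) = max(14, 13) = 14
Free float = ES(successor) - EF(current) = 14 - 14 = 0

0


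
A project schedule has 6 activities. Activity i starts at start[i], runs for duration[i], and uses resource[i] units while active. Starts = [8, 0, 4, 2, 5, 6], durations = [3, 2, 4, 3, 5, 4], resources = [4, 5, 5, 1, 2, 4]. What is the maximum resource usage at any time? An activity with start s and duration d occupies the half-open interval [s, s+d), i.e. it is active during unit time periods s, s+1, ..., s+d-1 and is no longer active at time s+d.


Each activity i is active on [start_i, start_i + duration_i).
Compute total resource usage per time slot:
  t=0: active resources = [5], total = 5
  t=1: active resources = [5], total = 5
  t=2: active resources = [1], total = 1
  t=3: active resources = [1], total = 1
  t=4: active resources = [5, 1], total = 6
  t=5: active resources = [5, 2], total = 7
  t=6: active resources = [5, 2, 4], total = 11
  t=7: active resources = [5, 2, 4], total = 11
  t=8: active resources = [4, 2, 4], total = 10
  t=9: active resources = [4, 2, 4], total = 10
  t=10: active resources = [4], total = 4
Peak resource demand = 11

11


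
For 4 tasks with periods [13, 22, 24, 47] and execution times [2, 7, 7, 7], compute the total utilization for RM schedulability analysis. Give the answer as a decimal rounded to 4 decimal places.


Compute individual utilizations (exact fractions):
  Task 1: C/T = 2/13 (approx. 0.1538)
  Task 2: C/T = 7/22 (approx. 0.3182)
  Task 3: C/T = 7/24 (approx. 0.2917)
  Task 4: C/T = 7/47 (approx. 0.1489)
Total utilization U = 2/13 + 7/22 + 7/24 + 7/47 = 147211/161304
Rounded to 4 decimal places: U = 0.9126
RM (Liu & Layland) bound for 4 tasks = 0.756828; compare with U = 147211/161304 (approx. 0.912631)
bound < U <= 1, so the RM sufficient condition is not met (inconclusive; an exact test such as response-time analysis is needed).

0.9126


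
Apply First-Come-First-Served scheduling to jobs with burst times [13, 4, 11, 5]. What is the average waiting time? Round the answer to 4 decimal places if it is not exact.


FCFS order (as given): [13, 4, 11, 5]
Waiting times:
  Job 1: wait = 0
  Job 2: wait = 13
  Job 3: wait = 17
  Job 4: wait = 28
Sum of waiting times = 58
Average waiting time = 58/4 = 14.5

14.5


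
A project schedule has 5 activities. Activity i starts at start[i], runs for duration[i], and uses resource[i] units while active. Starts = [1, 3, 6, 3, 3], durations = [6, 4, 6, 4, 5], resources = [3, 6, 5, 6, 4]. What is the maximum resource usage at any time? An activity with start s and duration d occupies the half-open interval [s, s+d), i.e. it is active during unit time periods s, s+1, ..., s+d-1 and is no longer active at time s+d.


Each activity i is active on [start_i, start_i + duration_i).
Compute total resource usage per time slot:
  t=0: active resources = [], total = 0
  t=1: active resources = [3], total = 3
  t=2: active resources = [3], total = 3
  t=3: active resources = [3, 6, 6, 4], total = 19
  t=4: active resources = [3, 6, 6, 4], total = 19
  t=5: active resources = [3, 6, 6, 4], total = 19
  t=6: active resources = [3, 6, 5, 6, 4], total = 24
  t=7: active resources = [5, 4], total = 9
  t=8: active resources = [5], total = 5
  t=9: active resources = [5], total = 5
  t=10: active resources = [5], total = 5
  t=11: active resources = [5], total = 5
Peak resource demand = 24

24


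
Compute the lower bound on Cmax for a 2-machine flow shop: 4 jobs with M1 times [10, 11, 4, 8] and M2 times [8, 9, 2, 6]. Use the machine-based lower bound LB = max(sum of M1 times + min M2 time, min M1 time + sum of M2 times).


LB1 = sum(M1 times) + min(M2 times) = 33 + 2 = 35
LB2 = min(M1 times) + sum(M2 times) = 4 + 25 = 29
Lower bound = max(LB1, LB2) = max(35, 29) = 35

35


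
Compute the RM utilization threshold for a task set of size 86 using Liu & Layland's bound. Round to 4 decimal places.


Compute 2^(1/86) = 1.0080924190
Subtract 1: 1.0080924190 - 1 = 0.0080924190
Multiply by n: 86 * 0.0080924190 = 0.6959480340
Round to 4 dp: 0.6959

0.6959


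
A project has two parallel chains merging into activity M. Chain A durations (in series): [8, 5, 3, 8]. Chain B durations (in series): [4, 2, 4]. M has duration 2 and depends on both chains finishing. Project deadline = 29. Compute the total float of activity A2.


Forward pass: ES(A2) = sum of predecessors on chain A = 8
EF = ES + duration = 8 + 5 = 13
Backward pass: LF(M) = deadline = 29; LS(M) = 29 - 2 = 27
LF(A2) = LS(M) - sum(successors on chain A) = 27 - 11 = 16
LS = LF - duration = 16 - 5 = 11
Total float = LS - ES = 11 - 8 = 3

3


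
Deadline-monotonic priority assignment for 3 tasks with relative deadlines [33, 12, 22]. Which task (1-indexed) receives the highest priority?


Sort tasks by relative deadline (ascending):
  Task 2: deadline = 12
  Task 3: deadline = 22
  Task 1: deadline = 33
Priority order (highest first): [2, 3, 1]
Highest priority task = 2

2


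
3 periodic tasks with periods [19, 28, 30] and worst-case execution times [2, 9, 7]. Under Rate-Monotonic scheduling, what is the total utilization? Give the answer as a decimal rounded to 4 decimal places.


Compute individual utilizations (exact fractions):
  Task 1: C/T = 2/19 (approx. 0.1053)
  Task 2: C/T = 9/28 (approx. 0.3214)
  Task 3: C/T = 7/30 (approx. 0.2333)
Total utilization U = 2/19 + 9/28 + 7/30 = 5267/7980
Rounded to 4 decimal places: U = 0.6600
RM (Liu & Layland) bound for 3 tasks = 0.779763; compare with U = 5267/7980 (approx. 0.660025)
U <= bound, so schedulable by RM sufficient condition.

0.6600


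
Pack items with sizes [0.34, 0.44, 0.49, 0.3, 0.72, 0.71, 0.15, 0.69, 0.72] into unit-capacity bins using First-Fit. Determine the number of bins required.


Place items sequentially using First-Fit:
  Item 0.34 -> new Bin 1
  Item 0.44 -> Bin 1 (now 0.78)
  Item 0.49 -> new Bin 2
  Item 0.3 -> Bin 2 (now 0.79)
  Item 0.72 -> new Bin 3
  Item 0.71 -> new Bin 4
  Item 0.15 -> Bin 1 (now 0.93)
  Item 0.69 -> new Bin 5
  Item 0.72 -> new Bin 6
Total bins used = 6

6


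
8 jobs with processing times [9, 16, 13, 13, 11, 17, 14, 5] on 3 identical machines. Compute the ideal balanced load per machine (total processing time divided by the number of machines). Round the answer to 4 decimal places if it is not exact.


Total processing time = 9 + 16 + 13 + 13 + 11 + 17 + 14 + 5 = 98
Number of machines = 3
Ideal balanced load = 98 / 3 = 32.6667

32.6667


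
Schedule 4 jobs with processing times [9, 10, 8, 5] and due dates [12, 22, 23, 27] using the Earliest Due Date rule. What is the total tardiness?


Sort by due date (EDD order): [(9, 12), (10, 22), (8, 23), (5, 27)]
Compute completion times and tardiness:
  Job 1: p=9, d=12, C=9, tardiness=max(0,9-12)=0
  Job 2: p=10, d=22, C=19, tardiness=max(0,19-22)=0
  Job 3: p=8, d=23, C=27, tardiness=max(0,27-23)=4
  Job 4: p=5, d=27, C=32, tardiness=max(0,32-27)=5
Total tardiness = 9

9


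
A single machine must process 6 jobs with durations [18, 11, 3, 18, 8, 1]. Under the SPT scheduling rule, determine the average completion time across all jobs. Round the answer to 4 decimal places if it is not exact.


Sort jobs by processing time (SPT order): [1, 3, 8, 11, 18, 18]
Compute completion times sequentially:
  Job 1: processing = 1, completes at 1
  Job 2: processing = 3, completes at 4
  Job 3: processing = 8, completes at 12
  Job 4: processing = 11, completes at 23
  Job 5: processing = 18, completes at 41
  Job 6: processing = 18, completes at 59
Sum of completion times = 140
Average completion time = 140/6 = 23.3333

23.3333


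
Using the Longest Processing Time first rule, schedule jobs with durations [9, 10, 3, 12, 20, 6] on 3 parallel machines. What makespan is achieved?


Sort jobs in decreasing order (LPT): [20, 12, 10, 9, 6, 3]
Assign each job to the least loaded machine:
  Machine 1: jobs [20], load = 20
  Machine 2: jobs [12, 6, 3], load = 21
  Machine 3: jobs [10, 9], load = 19
Makespan = max load = 21

21


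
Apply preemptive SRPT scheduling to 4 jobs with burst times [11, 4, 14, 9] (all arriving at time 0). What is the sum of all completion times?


Since all jobs arrive at t=0, SRPT equals SPT ordering.
SPT order: [4, 9, 11, 14]
Completion times:
  Job 1: p=4, C=4
  Job 2: p=9, C=13
  Job 3: p=11, C=24
  Job 4: p=14, C=38
Total completion time = 4 + 13 + 24 + 38 = 79

79


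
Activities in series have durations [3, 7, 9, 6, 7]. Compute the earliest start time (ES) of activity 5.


Activity 5 starts after activities 1 through 4 complete.
Predecessor durations: [3, 7, 9, 6]
ES = 3 + 7 + 9 + 6 = 25

25


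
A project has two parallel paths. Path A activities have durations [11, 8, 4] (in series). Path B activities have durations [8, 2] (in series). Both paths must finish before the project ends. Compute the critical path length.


Path A total = 11 + 8 + 4 = 23
Path B total = 8 + 2 = 10
Critical path = longest path = max(23, 10) = 23

23


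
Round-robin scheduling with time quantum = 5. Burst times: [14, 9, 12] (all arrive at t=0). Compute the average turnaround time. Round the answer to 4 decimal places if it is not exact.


Time quantum = 5
Execution trace:
  J1 runs 5 units, time = 5
  J2 runs 5 units, time = 10
  J3 runs 5 units, time = 15
  J1 runs 5 units, time = 20
  J2 runs 4 units, time = 24
  J3 runs 5 units, time = 29
  J1 runs 4 units, time = 33
  J3 runs 2 units, time = 35
Finish times: [33, 24, 35]
Average turnaround = 92/3 = 30.6667

30.6667


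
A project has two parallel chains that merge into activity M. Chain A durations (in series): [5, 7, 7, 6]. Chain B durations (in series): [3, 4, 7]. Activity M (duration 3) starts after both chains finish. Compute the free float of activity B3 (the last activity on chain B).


ES(B3) = sum of predecessors on chain B = 7
EF(B3) = ES + duration = 7 + 7 = 14
Successor of B3 is M. ES(M) = max(sum(A), sum(B)) = max(25, 14) = 25
Free float = ES(successor) - EF(current) = 25 - 14 = 11

11


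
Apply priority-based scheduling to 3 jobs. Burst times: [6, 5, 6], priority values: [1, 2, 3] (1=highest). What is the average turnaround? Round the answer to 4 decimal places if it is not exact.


Sort by priority (ascending = highest first):
Order: [(1, 6), (2, 5), (3, 6)]
Completion times:
  Priority 1, burst=6, C=6
  Priority 2, burst=5, C=11
  Priority 3, burst=6, C=17
Average turnaround = 34/3 = 11.3333

11.3333


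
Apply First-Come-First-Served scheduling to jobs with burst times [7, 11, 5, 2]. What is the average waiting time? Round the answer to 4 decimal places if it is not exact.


FCFS order (as given): [7, 11, 5, 2]
Waiting times:
  Job 1: wait = 0
  Job 2: wait = 7
  Job 3: wait = 18
  Job 4: wait = 23
Sum of waiting times = 48
Average waiting time = 48/4 = 12.0

12.0


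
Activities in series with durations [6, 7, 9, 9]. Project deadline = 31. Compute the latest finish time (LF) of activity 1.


LF(activity 1) = deadline - sum of successor durations
Successors: activities 2 through 4 with durations [7, 9, 9]
Sum of successor durations = 25
LF = 31 - 25 = 6

6


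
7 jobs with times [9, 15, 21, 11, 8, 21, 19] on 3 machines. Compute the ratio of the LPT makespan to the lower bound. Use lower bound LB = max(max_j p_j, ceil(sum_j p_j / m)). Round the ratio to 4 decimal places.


LPT order: [21, 21, 19, 15, 11, 9, 8]
Machine loads after assignment: [32, 38, 34]
LPT makespan = 38
Lower bound = max(max_job, ceil(total/3)) = max(21, 35) = 35
Ratio = 38 / 35 = 1.0857

1.0857


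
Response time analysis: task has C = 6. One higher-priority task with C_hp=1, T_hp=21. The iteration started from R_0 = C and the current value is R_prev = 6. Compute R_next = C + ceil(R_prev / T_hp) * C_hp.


R_next = C + ceil(R_prev / T_hp) * C_hp
ceil(6 / 21) = ceil(0.2857) = 1
Interference = 1 * 1 = 1
R_next = 6 + 1 = 7

7


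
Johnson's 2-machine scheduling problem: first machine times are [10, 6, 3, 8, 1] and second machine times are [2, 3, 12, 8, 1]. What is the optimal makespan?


Apply Johnson's rule:
  Group 1 (a <= b): [(5, 1, 1), (3, 3, 12), (4, 8, 8)]
  Group 2 (a > b): [(2, 6, 3), (1, 10, 2)]
Optimal job order: [5, 3, 4, 2, 1]
Schedule:
  Job 5: M1 done at 1, M2 done at 2
  Job 3: M1 done at 4, M2 done at 16
  Job 4: M1 done at 12, M2 done at 24
  Job 2: M1 done at 18, M2 done at 27
  Job 1: M1 done at 28, M2 done at 30
Makespan = 30

30


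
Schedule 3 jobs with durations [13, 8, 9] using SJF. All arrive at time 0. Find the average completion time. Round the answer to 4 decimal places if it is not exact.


SJF order (ascending): [8, 9, 13]
Completion times:
  Job 1: burst=8, C=8
  Job 2: burst=9, C=17
  Job 3: burst=13, C=30
Average completion = 55/3 = 18.3333

18.3333


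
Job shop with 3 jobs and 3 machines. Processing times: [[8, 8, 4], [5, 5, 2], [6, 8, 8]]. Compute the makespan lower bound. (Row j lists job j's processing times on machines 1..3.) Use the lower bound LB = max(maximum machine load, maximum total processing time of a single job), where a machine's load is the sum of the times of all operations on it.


Machine loads:
  Machine 1: 8 + 5 + 6 = 19
  Machine 2: 8 + 5 + 8 = 21
  Machine 3: 4 + 2 + 8 = 14
Max machine load = 21
Job totals:
  Job 1: 20
  Job 2: 12
  Job 3: 22
Max job total = 22
Lower bound = max(21, 22) = 22

22


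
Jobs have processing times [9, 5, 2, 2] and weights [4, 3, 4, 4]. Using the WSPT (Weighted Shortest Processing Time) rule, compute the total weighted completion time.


Compute p/w ratios and sort ascending (WSPT): [(2, 4), (2, 4), (5, 3), (9, 4)]
Compute weighted completion times:
  Job (p=2,w=4): C=2, w*C=4*2=8
  Job (p=2,w=4): C=4, w*C=4*4=16
  Job (p=5,w=3): C=9, w*C=3*9=27
  Job (p=9,w=4): C=18, w*C=4*18=72
Total weighted completion time = 123

123


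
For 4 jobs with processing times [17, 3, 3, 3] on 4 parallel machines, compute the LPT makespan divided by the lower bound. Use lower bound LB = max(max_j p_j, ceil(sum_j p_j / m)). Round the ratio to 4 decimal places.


LPT order: [17, 3, 3, 3]
Machine loads after assignment: [17, 3, 3, 3]
LPT makespan = 17
Lower bound = max(max_job, ceil(total/4)) = max(17, 7) = 17
Ratio = 17 / 17 = 1.0

1.0


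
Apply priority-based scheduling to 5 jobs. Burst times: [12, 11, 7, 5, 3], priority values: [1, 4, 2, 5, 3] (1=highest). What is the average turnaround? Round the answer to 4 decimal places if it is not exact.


Sort by priority (ascending = highest first):
Order: [(1, 12), (2, 7), (3, 3), (4, 11), (5, 5)]
Completion times:
  Priority 1, burst=12, C=12
  Priority 2, burst=7, C=19
  Priority 3, burst=3, C=22
  Priority 4, burst=11, C=33
  Priority 5, burst=5, C=38
Average turnaround = 124/5 = 24.8

24.8


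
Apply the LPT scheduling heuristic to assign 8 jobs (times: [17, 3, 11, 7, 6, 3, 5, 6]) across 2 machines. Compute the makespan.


Sort jobs in decreasing order (LPT): [17, 11, 7, 6, 6, 5, 3, 3]
Assign each job to the least loaded machine:
  Machine 1: jobs [17, 6, 5], load = 28
  Machine 2: jobs [11, 7, 6, 3, 3], load = 30
Makespan = max load = 30

30


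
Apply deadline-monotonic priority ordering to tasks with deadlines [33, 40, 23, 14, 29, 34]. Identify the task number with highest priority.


Sort tasks by relative deadline (ascending):
  Task 4: deadline = 14
  Task 3: deadline = 23
  Task 5: deadline = 29
  Task 1: deadline = 33
  Task 6: deadline = 34
  Task 2: deadline = 40
Priority order (highest first): [4, 3, 5, 1, 6, 2]
Highest priority task = 4

4


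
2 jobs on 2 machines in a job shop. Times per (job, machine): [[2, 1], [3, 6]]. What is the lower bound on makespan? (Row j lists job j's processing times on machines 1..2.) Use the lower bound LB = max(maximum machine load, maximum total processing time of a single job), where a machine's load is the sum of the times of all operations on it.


Machine loads:
  Machine 1: 2 + 3 = 5
  Machine 2: 1 + 6 = 7
Max machine load = 7
Job totals:
  Job 1: 3
  Job 2: 9
Max job total = 9
Lower bound = max(7, 9) = 9

9


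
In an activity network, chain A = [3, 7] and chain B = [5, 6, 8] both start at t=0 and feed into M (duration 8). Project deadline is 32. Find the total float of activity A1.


Forward pass: ES(A1) = sum of predecessors on chain A = 0
EF = ES + duration = 0 + 3 = 3
Backward pass: LF(M) = deadline = 32; LS(M) = 32 - 8 = 24
LF(A1) = LS(M) - sum(successors on chain A) = 24 - 7 = 17
LS = LF - duration = 17 - 3 = 14
Total float = LS - ES = 14 - 0 = 14

14


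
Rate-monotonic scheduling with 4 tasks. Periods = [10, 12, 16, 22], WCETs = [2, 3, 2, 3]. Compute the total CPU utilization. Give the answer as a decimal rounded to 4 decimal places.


Compute individual utilizations (exact fractions):
  Task 1: C/T = 2/10 = 1/5 (approx. 0.2)
  Task 2: C/T = 3/12 = 1/4 (approx. 0.25)
  Task 3: C/T = 2/16 = 1/8 (approx. 0.125)
  Task 4: C/T = 3/22 (approx. 0.1364)
Total utilization U = 1/5 + 1/4 + 1/8 + 3/22 = 313/440
Rounded to 4 decimal places: U = 0.7114
RM (Liu & Layland) bound for 4 tasks = 0.756828; compare with U = 313/440 (approx. 0.711364)
U <= bound, so schedulable by RM sufficient condition.

0.7114


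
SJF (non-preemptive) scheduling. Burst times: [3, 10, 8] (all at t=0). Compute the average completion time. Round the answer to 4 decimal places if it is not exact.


SJF order (ascending): [3, 8, 10]
Completion times:
  Job 1: burst=3, C=3
  Job 2: burst=8, C=11
  Job 3: burst=10, C=21
Average completion = 35/3 = 11.6667

11.6667


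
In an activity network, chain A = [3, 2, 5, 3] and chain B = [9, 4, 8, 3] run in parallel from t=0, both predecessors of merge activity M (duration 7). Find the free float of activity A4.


ES(A4) = sum of predecessors on chain A = 10
EF(A4) = ES + duration = 10 + 3 = 13
Successor of A4 is M. ES(M) = max(sum(A), sum(B)) = max(13, 24) = 24
Free float = ES(successor) - EF(current) = 24 - 13 = 11

11


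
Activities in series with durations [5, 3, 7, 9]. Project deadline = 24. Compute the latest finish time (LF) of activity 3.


LF(activity 3) = deadline - sum of successor durations
Successors: activities 4 through 4 with durations [9]
Sum of successor durations = 9
LF = 24 - 9 = 15

15


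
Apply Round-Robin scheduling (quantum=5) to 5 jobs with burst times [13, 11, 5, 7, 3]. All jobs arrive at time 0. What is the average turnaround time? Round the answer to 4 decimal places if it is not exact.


Time quantum = 5
Execution trace:
  J1 runs 5 units, time = 5
  J2 runs 5 units, time = 10
  J3 runs 5 units, time = 15
  J4 runs 5 units, time = 20
  J5 runs 3 units, time = 23
  J1 runs 5 units, time = 28
  J2 runs 5 units, time = 33
  J4 runs 2 units, time = 35
  J1 runs 3 units, time = 38
  J2 runs 1 units, time = 39
Finish times: [38, 39, 15, 35, 23]
Average turnaround = 150/5 = 30.0

30.0
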